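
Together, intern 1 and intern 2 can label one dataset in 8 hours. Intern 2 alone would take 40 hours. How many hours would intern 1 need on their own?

10 hours

Combined rate is 1/8 per hour.
Known contribution: 1/40 per hour.
So intern 1's rate is 1/8 − 1/40 = 1/10, meaning 10 hours alone.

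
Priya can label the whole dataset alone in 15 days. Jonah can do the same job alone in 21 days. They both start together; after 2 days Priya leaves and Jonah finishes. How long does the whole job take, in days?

In the first 2 days the combined rate is 4/35, so 8/35 of the job is done, leaving 27/35.
After Priya leaves the rate is 1/21 per day; the remaining 27/35 takes 81/5 days.
Total = 2 + 81/5 = 91/5 days.

91/5 days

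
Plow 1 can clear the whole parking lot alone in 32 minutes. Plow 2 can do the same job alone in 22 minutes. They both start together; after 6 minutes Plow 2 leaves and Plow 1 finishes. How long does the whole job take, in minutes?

256/11 minutes

In the first 6 minutes the combined rate is 27/352, so 81/176 of the job is done, leaving 95/176.
After Plow 2 leaves the rate is 1/32 per minute; the remaining 95/176 takes 190/11 minutes.
Total = 6 + 190/11 = 256/11 minutes.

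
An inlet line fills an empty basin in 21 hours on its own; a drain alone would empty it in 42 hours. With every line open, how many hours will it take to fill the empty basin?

42 hours

Net rate = 1/21 − 1/42 = (2 − 1)/42 = 1/42 per hour.
Filling time = 1 ÷ (1/42) = 42 hours.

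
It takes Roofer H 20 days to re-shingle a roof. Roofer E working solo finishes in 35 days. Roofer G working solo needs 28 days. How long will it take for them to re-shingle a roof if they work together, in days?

35/4 days

Combined rate: 1/20 + 1/35 + 1/28 = (7 + 4 + 5)/140 = 16/140 = 4/35 per day.
Time = 1 ÷ (4/35) = 35/4 days.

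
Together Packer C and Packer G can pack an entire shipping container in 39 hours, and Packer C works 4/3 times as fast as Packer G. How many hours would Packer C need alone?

273/4 hours

Let Packer G's rate be r; then Packer C's rate is (4/3)r, so together (4/3 + 1)r = (7/3)r = 1/39.
Thus r = 1/91 per hour.
Packer G alone: 91 hours; Packer C alone: 273/4 hours.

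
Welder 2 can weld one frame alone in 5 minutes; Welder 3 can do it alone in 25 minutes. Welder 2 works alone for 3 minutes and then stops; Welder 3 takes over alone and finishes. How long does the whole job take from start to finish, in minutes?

In 3 minutes Welder 2 does 3/5 of the job, leaving 2/5.
Welder 3 works at 1/25 per minute, so finishing takes 2/5 ÷ 1/25 = 10 minutes.
Total time = 3 + 10 = 13 minutes.

13 minutes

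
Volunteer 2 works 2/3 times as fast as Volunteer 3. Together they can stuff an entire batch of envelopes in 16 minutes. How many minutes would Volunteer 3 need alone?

Let Volunteer 3's rate be r; then Volunteer 2's rate is (2/3)r, so together (2/3 + 1)r = (5/3)r = 1/16.
Thus r = 3/80 per minute.
Volunteer 3 alone: 80/3 minutes; Volunteer 2 alone: 40 minutes.

80/3 minutes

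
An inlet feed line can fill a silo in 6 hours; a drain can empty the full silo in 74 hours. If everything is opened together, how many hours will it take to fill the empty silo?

Net rate = 1/6 − 1/74 = (37 − 3)/222 = 34/222 = 17/111 per hour.
Filling time = 1 ÷ (17/111) = 111/17 hours.

111/17 hours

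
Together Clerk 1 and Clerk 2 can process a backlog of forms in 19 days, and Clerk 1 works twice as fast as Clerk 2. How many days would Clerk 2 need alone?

57 days

Let Clerk 2's rate be r; then Clerk 1's rate is 2r, so together (2 + 1)r = 3r = 1/19.
Thus r = 1/57 per day.
Clerk 2 alone: 57 days; Clerk 1 alone: 57/2 days.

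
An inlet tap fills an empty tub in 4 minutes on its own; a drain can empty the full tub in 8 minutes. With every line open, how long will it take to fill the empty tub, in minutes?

8 minutes

Net rate = 1/4 − 1/8 = (2 − 1)/8 = 1/8 per minute.
Filling time = 1 ÷ (1/8) = 8 minutes.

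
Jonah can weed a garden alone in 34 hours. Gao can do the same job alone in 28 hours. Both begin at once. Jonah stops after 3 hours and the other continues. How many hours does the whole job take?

In the first 3 hours the combined rate is 31/476, so 93/476 of the job is done, leaving 383/476.
After Jonah leaves the rate is 1/28 per hour; the remaining 383/476 takes 383/17 hours.
Total = 3 + 383/17 = 434/17 hours.

434/17 hours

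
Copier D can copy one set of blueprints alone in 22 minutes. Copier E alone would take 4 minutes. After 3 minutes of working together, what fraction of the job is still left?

5/44

Combined rate: 1/22 + 1/4 = (2 + 11)/44 = 13/44 per minute.
In 3 minutes they complete 3·13/44 = 39/44 of the job.
So 5/44 remains.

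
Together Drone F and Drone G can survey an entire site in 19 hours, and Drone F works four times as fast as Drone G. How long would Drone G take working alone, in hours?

95 hours

Let Drone G's rate be r; then Drone F's rate is 4r, so together (4 + 1)r = 5r = 1/19.
Thus r = 1/95 per hour.
Drone G alone: 95 hours; Drone F alone: 95/4 hours.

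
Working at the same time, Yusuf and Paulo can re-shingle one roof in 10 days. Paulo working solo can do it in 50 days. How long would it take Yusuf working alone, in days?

25/2 days

Combined rate is 1/10 per day.
Known contribution: 1/50 per day.
So Yusuf's rate is 1/10 − 1/50 = 2/25, meaning 25/2 days alone.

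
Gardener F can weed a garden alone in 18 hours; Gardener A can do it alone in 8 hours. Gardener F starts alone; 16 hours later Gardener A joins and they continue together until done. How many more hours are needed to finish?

In 16 hours Gardener F does 16/18 = 8/9 of the job, leaving 1/9.
Gardener F and Gardener A together work at 13/72 per hour, so finishing takes 1/9 ÷ 13/72 = 8/13 hours.

8/13 hours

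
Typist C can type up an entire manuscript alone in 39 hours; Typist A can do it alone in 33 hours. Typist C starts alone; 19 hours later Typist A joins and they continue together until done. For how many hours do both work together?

In 19 hours Typist C does 19/39 of the job, leaving 20/39.
Typist C and Typist A together work at 8/143 per hour, so finishing takes 20/39 ÷ 8/143 = 55/6 hours.

55/6 hours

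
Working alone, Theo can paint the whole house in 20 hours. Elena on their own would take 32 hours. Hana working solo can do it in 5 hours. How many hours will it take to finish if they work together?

32/9 hours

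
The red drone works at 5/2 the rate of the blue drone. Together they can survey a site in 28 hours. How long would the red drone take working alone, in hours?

196/5 hours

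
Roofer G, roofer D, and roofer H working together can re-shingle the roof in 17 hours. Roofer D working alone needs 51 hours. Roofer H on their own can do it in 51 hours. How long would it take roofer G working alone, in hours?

Combined rate is 1/17 per hour.
Known contribution: 1/51 + 1/51 = (1 + 1)/51 = 2/51 per hour.
So roofer G's rate is 1/17 − 2/51 = 1/51, meaning 51 hours alone.

51 hours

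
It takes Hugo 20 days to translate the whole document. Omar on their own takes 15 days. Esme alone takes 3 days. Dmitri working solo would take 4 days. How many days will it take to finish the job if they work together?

Combined rate: 1/20 + 1/15 + 1/3 + 1/4 = (3 + 4 + 20 + 15)/60 = 42/60 = 7/10 per day.
Time = 1 ÷ (7/10) = 10/7 days.

10/7 days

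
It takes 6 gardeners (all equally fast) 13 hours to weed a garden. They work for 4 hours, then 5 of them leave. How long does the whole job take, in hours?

58 hours

One gardener does 1/78 of the job per hour.
After 4 hours with 6 gardeners, 4/13 is done (9/13 left).
With 1 gardener the rate is 1/78, so the rest takes 9/13 ÷ 1/78 = 54 hours.
Total = 4 + 54 = 58 hours.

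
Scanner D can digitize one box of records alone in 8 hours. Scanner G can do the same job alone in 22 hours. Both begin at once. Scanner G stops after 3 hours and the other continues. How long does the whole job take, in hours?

76/11 hours

In the first 3 hours the combined rate is 15/88, so 45/88 of the job is done, leaving 43/88.
After Scanner G leaves the rate is 1/8 per hour; the remaining 43/88 takes 43/11 hours.
Total = 3 + 43/11 = 76/11 hours.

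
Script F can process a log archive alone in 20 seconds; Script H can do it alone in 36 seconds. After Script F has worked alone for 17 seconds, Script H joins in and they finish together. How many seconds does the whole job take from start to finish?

In 17 seconds Script F does 17/20 of the job, leaving 3/20.
Script F and Script H together work at 7/90 per second, so finishing takes 3/20 ÷ 7/90 = 27/14 seconds.
Total time = 17 + 27/14 = 265/14 seconds.

265/14 seconds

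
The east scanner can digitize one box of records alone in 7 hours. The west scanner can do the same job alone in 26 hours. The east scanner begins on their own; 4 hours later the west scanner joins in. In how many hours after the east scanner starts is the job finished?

70/11 hours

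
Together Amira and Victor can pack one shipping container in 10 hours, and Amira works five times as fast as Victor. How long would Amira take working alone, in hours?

12 hours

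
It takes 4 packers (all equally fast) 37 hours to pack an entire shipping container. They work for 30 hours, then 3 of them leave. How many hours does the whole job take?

One packer does 1/148 of the job per hour.
After 30 hours with 4 packers, 30/37 is done (7/37 left).
With 1 packer the rate is 1/148, so the rest takes 7/37 ÷ 1/148 = 28 hours.
Total = 30 + 28 = 58 hours.

58 hours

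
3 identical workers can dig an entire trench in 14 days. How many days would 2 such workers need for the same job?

21 days

Total work is 3·14 = 42 worker-days.
With 2 workers: 42/2 = 21 days.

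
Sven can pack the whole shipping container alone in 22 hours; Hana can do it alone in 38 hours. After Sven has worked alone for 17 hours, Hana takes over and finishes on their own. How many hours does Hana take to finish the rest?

In 17 hours Sven does 17/22 of the job, leaving 5/22.
Hana works at 1/38 per hour, so finishing takes 5/22 ÷ 1/38 = 95/11 hours.

95/11 hours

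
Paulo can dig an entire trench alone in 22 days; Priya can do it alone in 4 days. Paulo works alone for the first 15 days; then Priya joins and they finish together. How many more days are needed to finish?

In 15 days Paulo does 15/22 of the job, leaving 7/22.
Paulo and Priya together work at 13/44 per day, so finishing takes 7/22 ÷ 13/44 = 14/13 days.

14/13 days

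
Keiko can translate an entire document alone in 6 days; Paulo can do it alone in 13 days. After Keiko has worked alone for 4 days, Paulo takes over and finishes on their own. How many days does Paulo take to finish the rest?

In 4 days Keiko does 4/6 = 2/3 of the job, leaving 1/3.
Paulo works at 1/13 per day, so finishing takes 1/3 ÷ 1/13 = 13/3 days.

13/3 days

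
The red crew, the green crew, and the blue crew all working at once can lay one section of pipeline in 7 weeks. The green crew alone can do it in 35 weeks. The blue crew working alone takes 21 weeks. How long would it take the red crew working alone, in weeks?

15 weeks

Combined rate is 1/7 per week.
Known contribution: 1/35 + 1/21 = (3 + 5)/105 = 8/105 per week.
So the red crew's rate is 1/7 − 8/105 = 1/15, meaning 15 weeks alone.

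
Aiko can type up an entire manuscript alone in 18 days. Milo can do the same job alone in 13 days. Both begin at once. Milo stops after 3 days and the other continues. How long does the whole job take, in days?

180/13 days

In the first 3 days the combined rate is 31/234, so 31/78 of the job is done, leaving 47/78.
After Milo leaves the rate is 1/18 per day; the remaining 47/78 takes 141/13 days.
Total = 3 + 141/13 = 180/13 days.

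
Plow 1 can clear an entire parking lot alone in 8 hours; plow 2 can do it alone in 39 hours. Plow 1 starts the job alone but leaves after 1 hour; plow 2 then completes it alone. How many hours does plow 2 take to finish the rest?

273/8 hours

In 1 hour plow 1 does 1/8 of the job, leaving 7/8.
Plow 2 works at 1/39 per hour, so finishing takes 7/8 ÷ 1/39 = 273/8 hours.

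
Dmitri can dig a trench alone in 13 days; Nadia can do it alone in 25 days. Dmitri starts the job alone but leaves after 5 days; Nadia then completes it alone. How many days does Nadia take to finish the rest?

In 5 days Dmitri does 5/13 of the job, leaving 8/13.
Nadia works at 1/25 per day, so finishing takes 8/13 ÷ 1/25 = 200/13 days.

200/13 days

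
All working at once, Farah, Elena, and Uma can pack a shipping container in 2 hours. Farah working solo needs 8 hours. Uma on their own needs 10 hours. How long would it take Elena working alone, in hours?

40/11 hours

Combined rate is 1/2 per hour.
Known contribution: 1/8 + 1/10 = (5 + 4)/40 = 9/40 per hour.
So Elena's rate is 1/2 − 9/40 = 11/40, meaning 40/11 hours alone.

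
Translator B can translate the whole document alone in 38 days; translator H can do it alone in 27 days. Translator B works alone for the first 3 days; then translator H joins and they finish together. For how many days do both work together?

In 3 days translator B does 3/38 of the job, leaving 35/38.
Translator B and translator H together work at 65/1026 per day, so finishing takes 35/38 ÷ 65/1026 = 189/13 days.

189/13 days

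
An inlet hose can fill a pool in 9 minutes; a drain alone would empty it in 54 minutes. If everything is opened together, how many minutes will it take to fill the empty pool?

54/5 minutes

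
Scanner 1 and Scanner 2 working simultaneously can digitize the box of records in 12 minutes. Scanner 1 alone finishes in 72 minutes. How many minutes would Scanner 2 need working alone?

72/5 minutes

Combined rate is 1/12 per minute.
Known contribution: 1/72 per minute.
So Scanner 2's rate is 1/12 − 1/72 = 5/72, meaning 72/5 minutes alone.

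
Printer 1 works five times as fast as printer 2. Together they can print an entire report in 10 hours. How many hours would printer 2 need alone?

60 hours

Let printer 2's rate be r; then printer 1's rate is 5r, so together (5 + 1)r = 6r = 1/10.
Thus r = 1/60 per hour.
Printer 2 alone: 60 hours; printer 1 alone: 12 hours.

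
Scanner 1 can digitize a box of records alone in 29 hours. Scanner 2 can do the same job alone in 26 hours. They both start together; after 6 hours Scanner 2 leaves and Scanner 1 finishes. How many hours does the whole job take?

In the first 6 hours the combined rate is 55/754, so 165/377 of the job is done, leaving 212/377.
After Scanner 2 leaves the rate is 1/29 per hour; the remaining 212/377 takes 212/13 hours.
Total = 6 + 212/13 = 290/13 hours.

290/13 hours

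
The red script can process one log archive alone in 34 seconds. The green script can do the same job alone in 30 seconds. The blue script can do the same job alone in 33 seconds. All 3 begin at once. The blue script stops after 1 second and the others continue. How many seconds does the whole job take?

170/11 seconds

In the first 1 second the combined rate is 87/935, so 87/935 of the job is done, leaving 848/935.
After the blue script leaves the rate is 16/255 per second; the remaining 848/935 takes 159/11 seconds.
Total = 1 + 159/11 = 170/11 seconds.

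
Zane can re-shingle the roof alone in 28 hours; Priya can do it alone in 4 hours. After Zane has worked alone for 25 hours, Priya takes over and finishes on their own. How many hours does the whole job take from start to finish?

178/7 hours

In 25 hours Zane does 25/28 of the job, leaving 3/28.
Priya works at 1/4 per hour, so finishing takes 3/28 ÷ 1/4 = 3/7 hours.
Total time = 25 + 3/7 = 178/7 hours.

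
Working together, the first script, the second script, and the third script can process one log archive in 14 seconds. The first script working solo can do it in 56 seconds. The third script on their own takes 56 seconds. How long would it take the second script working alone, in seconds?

28 seconds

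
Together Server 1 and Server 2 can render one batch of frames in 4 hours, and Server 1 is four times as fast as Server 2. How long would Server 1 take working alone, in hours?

5 hours

Let Server 2's rate be r; then Server 1's rate is 4r, so together (4 + 1)r = 5r = 1/4.
Thus r = 1/20 per hour.
Server 2 alone: 20 hours; Server 1 alone: 5 hours.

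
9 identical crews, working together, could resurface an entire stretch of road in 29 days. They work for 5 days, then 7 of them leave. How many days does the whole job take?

113 days

One crew does 1/261 of the job per day.
After 5 days with 9 crews, 5/29 is done (24/29 left).
With 2 crews the rate is 2/261, so the rest takes 24/29 ÷ 2/261 = 108 days.
Total = 5 + 108 = 113 days.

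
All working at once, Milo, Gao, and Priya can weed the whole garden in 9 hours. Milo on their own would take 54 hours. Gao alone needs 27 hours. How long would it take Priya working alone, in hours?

18 hours

Combined rate is 1/9 per hour.
Known contribution: 1/54 + 1/27 = (1 + 2)/54 = 3/54 = 1/18 per hour.
So Priya's rate is 1/9 − 1/18 = 1/18, meaning 18 hours alone.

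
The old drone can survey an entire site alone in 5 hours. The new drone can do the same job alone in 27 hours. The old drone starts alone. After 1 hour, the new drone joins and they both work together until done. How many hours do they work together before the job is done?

27/8 hours

In the first 1 hour the old drone alone does 1/5 of the job, leaving 4/5.
Once everyone is working, combined rate: 1/5 + 1/27 = (27 + 5)/135 = 32/135 per hour.
Remaining 4/5 at 32/135 per hour takes 27/8 hours.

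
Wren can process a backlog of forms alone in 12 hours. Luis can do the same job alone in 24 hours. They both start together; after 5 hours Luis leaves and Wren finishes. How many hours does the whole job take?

In the first 5 hours the combined rate is 1/8, so 5/8 of the job is done, leaving 3/8.
After Luis leaves the rate is 1/12 per hour; the remaining 3/8 takes 9/2 hours.
Total = 5 + 9/2 = 19/2 hours.

19/2 hours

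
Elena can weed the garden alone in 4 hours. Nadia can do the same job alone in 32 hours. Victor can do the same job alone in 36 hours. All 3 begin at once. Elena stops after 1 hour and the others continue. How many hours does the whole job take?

In the first 1 hour the combined rate is 89/288, so 89/288 of the job is done, leaving 199/288.
After Elena leaves the rate is 17/288 per hour; the remaining 199/288 takes 199/17 hours.
Total = 1 + 199/17 = 216/17 hours.

216/17 hours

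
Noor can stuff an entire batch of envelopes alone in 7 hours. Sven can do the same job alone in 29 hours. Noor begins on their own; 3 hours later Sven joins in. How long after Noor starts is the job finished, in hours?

In the first 3 hours Noor alone does 3/7 of the job, leaving 4/7.
Once everyone is working, combined rate: 1/7 + 1/29 = (29 + 7)/203 = 36/203 per hour.
Remaining 4/7 at 36/203 per hour takes 29/9 hours.
Total from the start = 3 + 29/9 = 56/9 hours.

56/9 hours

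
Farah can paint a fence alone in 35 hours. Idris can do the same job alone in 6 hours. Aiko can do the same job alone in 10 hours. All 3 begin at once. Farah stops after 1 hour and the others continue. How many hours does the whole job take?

51/14 hours

In the first 1 hour the combined rate is 31/105, so 31/105 of the job is done, leaving 74/105.
After Farah leaves the rate is 4/15 per hour; the remaining 74/105 takes 37/14 hours.
Total = 1 + 37/14 = 51/14 hours.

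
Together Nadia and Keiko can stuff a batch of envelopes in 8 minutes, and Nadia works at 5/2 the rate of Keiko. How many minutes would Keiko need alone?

28 minutes

Let Keiko's rate be r; then Nadia's rate is (5/2)r, so together (5/2 + 1)r = (7/2)r = 1/8.
Thus r = 1/28 per minute.
Keiko alone: 28 minutes; Nadia alone: 56/5 minutes.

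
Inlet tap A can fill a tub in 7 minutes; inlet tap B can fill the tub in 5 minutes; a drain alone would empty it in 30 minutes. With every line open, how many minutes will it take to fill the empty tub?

42/13 minutes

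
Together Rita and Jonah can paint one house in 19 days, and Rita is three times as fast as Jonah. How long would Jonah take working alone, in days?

76 days

Let Jonah's rate be r; then Rita's rate is 3r, so together (3 + 1)r = 4r = 1/19.
Thus r = 1/76 per day.
Jonah alone: 76 days; Rita alone: 76/3 days.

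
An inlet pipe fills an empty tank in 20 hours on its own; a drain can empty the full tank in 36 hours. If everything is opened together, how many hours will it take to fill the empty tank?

45 hours

Net rate = 1/20 − 1/36 = (9 − 5)/180 = 4/180 = 1/45 per hour.
Filling time = 1 ÷ (1/45) = 45 hours.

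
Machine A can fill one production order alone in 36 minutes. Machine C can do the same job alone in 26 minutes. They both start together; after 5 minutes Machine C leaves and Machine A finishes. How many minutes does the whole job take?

In the first 5 minutes the combined rate is 31/468, so 155/468 of the job is done, leaving 313/468.
After Machine C leaves the rate is 1/36 per minute; the remaining 313/468 takes 313/13 minutes.
Total = 5 + 313/13 = 378/13 minutes.

378/13 minutes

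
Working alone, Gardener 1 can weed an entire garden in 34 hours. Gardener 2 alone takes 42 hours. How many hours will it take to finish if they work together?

357/19 hours

Combined rate: 1/34 + 1/42 = (21 + 17)/714 = 38/714 = 19/357 per hour.
Time = 1 ÷ (19/357) = 357/19 hours.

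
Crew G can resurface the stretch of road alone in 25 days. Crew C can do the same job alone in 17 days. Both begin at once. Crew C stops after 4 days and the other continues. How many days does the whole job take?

325/17 days

In the first 4 days the combined rate is 42/425, so 168/425 of the job is done, leaving 257/425.
After Crew C leaves the rate is 1/25 per day; the remaining 257/425 takes 257/17 days.
Total = 4 + 257/17 = 325/17 days.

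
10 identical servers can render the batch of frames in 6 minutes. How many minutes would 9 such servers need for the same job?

Total work is 10·6 = 60 server-minutes.
With 9 servers: 60/9 = 20/3 minutes.

20/3 minutes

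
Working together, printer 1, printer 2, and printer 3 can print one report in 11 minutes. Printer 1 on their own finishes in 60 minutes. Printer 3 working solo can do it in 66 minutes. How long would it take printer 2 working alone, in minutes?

Combined rate is 1/11 per minute.
Known contribution: 1/60 + 1/66 = (11 + 10)/660 = 21/660 = 7/220 per minute.
So printer 2's rate is 1/11 − 7/220 = 13/220, meaning 220/13 minutes alone.

220/13 minutes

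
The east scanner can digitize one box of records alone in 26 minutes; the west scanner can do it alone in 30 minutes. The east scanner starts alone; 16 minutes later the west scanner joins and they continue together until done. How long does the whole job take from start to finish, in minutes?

In 16 minutes the east scanner does 16/26 = 8/13 of the job, leaving 5/13.
The east scanner and the west scanner together work at 14/195 per minute, so finishing takes 5/13 ÷ 14/195 = 75/14 minutes.
Total time = 16 + 75/14 = 299/14 minutes.

299/14 minutes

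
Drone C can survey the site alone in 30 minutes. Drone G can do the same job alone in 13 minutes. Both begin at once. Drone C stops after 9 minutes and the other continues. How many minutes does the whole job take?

In the first 9 minutes the combined rate is 43/390, so 129/130 of the job is done, leaving 1/130.
After drone C leaves the rate is 1/13 per minute; the remaining 1/130 takes 1/10 minutes.
Total = 9 + 1/10 = 91/10 minutes.

91/10 minutes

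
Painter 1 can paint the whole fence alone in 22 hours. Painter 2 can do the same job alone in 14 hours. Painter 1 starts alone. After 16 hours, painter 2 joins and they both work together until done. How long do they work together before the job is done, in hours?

7/3 hours

In the first 16 hours painter 1 alone does 16/22 = 8/11 of the job, leaving 3/11.
Once everyone is working, combined rate: 1/22 + 1/14 = (7 + 11)/154 = 18/154 = 9/77 per hour.
Remaining 3/11 at 9/77 per hour takes 7/3 hours.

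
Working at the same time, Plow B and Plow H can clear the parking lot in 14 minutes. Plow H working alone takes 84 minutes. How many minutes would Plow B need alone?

84/5 minutes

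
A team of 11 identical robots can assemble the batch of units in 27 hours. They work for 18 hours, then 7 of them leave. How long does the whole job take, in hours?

171/4 hours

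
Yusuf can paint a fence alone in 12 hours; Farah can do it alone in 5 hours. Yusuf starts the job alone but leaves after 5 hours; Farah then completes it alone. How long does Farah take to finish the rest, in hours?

In 5 hours Yusuf does 5/12 of the job, leaving 7/12.
Farah works at 1/5 per hour, so finishing takes 7/12 ÷ 1/5 = 35/12 hours.

35/12 hours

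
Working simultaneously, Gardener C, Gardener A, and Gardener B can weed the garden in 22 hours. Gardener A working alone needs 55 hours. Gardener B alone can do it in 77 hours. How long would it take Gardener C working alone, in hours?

70 hours

Combined rate is 1/22 per hour.
Known contribution: 1/55 + 1/77 = (7 + 5)/385 = 12/385 per hour.
So Gardener C's rate is 1/22 − 12/385 = 1/70, meaning 70 hours alone.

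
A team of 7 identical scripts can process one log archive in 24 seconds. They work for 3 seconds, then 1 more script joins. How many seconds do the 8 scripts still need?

One script does 1/168 of the job per second.
After 3 seconds with 7 scripts, 1/8 is done (7/8 left).
With 8 scripts the rate is 8/168 = 1/21, so the rest takes 7/8 ÷ 1/21 = 147/8 seconds.

147/8 seconds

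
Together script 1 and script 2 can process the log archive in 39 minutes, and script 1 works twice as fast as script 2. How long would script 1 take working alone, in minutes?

117/2 minutes

Let script 2's rate be r; then script 1's rate is 2r, so together (2 + 1)r = 3r = 1/39.
Thus r = 1/117 per minute.
Script 2 alone: 117 minutes; script 1 alone: 117/2 minutes.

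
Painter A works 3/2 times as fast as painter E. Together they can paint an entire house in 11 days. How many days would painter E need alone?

Let painter E's rate be r; then painter A's rate is (3/2)r, so together (3/2 + 1)r = (5/2)r = 1/11.
Thus r = 2/55 per day.
Painter E alone: 55/2 days; painter A alone: 55/3 days.

55/2 days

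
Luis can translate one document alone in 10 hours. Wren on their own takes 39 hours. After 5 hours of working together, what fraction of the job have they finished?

49/78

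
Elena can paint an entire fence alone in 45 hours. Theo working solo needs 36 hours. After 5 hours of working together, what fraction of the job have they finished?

1/4

Combined rate: 1/45 + 1/36 = (4 + 5)/180 = 9/180 = 1/20 per hour.
In 5 hours they complete 5·1/20 = 1/4 of the job.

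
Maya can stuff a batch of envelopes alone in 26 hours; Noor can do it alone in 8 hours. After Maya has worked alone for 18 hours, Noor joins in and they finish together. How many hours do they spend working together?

32/17 hours

In 18 hours Maya does 18/26 = 9/13 of the job, leaving 4/13.
Maya and Noor together work at 17/104 per hour, so finishing takes 4/13 ÷ 17/104 = 32/17 hours.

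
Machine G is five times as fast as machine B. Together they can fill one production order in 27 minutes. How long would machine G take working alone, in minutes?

162/5 minutes

Let machine B's rate be r; then machine G's rate is 5r, so together (5 + 1)r = 6r = 1/27.
Thus r = 1/162 per minute.
Machine B alone: 162 minutes; machine G alone: 162/5 minutes.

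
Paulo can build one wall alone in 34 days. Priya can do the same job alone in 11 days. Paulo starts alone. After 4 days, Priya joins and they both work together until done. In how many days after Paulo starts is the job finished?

In the first 4 days Paulo alone does 4/34 = 2/17 of the job, leaving 15/17.
Once everyone is working, combined rate: 1/34 + 1/11 = (11 + 34)/374 = 45/374 per day.
Remaining 15/17 at 45/374 per day takes 22/3 days.
Total from the start = 4 + 22/3 = 34/3 days.

34/3 days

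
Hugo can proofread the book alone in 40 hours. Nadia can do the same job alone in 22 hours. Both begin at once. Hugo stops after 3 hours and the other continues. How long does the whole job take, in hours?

407/20 hours

In the first 3 hours the combined rate is 31/440, so 93/440 of the job is done, leaving 347/440.
After Hugo leaves the rate is 1/22 per hour; the remaining 347/440 takes 347/20 hours.
Total = 3 + 347/20 = 407/20 hours.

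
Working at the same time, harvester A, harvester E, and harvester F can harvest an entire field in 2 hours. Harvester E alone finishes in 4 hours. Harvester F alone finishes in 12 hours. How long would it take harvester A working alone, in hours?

6 hours

Combined rate is 1/2 per hour.
Known contribution: 1/4 + 1/12 = (3 + 1)/12 = 4/12 = 1/3 per hour.
So harvester A's rate is 1/2 − 1/3 = 1/6, meaning 6 hours alone.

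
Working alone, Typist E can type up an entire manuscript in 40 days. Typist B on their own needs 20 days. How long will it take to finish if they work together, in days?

With two workers the combined time is the product over the sum: 40·20/(40+20) = 800/60 = 40/3 days.

40/3 days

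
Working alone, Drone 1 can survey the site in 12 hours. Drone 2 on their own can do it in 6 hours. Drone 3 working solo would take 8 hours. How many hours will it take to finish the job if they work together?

8/3 hours

Combined rate: 1/12 + 1/6 + 1/8 = (2 + 4 + 3)/24 = 9/24 = 3/8 per hour.
Time = 1 ÷ (3/8) = 8/3 hours.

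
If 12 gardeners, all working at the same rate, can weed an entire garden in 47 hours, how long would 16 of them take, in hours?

141/4 hours

Total work is 12·47 = 564 gardener-hours.
With 16 gardeners: 564/16 = 141/4 hours.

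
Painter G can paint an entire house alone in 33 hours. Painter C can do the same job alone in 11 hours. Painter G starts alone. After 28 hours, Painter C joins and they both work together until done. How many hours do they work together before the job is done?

5/4 hours

In the first 28 hours Painter G alone does 28/33 of the job, leaving 5/33.
Once everyone is working, combined rate: 1/33 + 1/11 = (1 + 3)/33 = 4/33 per hour.
Remaining 5/33 at 4/33 per hour takes 5/4 hours.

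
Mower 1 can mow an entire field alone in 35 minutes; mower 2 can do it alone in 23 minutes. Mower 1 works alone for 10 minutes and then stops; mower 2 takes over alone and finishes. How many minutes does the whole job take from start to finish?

185/7 minutes

In 10 minutes mower 1 does 10/35 = 2/7 of the job, leaving 5/7.
Mower 2 works at 1/23 per minute, so finishing takes 5/7 ÷ 1/23 = 115/7 minutes.
Total time = 10 + 115/7 = 185/7 minutes.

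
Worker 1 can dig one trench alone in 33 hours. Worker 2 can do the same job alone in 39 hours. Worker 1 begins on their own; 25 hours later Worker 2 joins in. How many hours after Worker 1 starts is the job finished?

88/3 hours

In the first 25 hours Worker 1 alone does 25/33 of the job, leaving 8/33.
Once everyone is working, combined rate: 1/33 + 1/39 = (13 + 11)/429 = 24/429 = 8/143 per hour.
Remaining 8/33 at 8/143 per hour takes 13/3 hours.
Total from the start = 25 + 13/3 = 88/3 hours.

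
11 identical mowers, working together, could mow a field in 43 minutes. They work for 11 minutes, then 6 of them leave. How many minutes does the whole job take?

One mower does 1/473 of the job per minute.
After 11 minutes with 11 mowers, 11/43 is done (32/43 left).
With 5 mowers the rate is 5/473, so the rest takes 32/43 ÷ 5/473 = 352/5 minutes.
Total = 11 + 352/5 = 407/5 minutes.

407/5 minutes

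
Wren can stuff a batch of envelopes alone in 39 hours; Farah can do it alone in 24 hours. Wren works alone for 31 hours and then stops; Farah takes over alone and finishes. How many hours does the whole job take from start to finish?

In 31 hours Wren does 31/39 of the job, leaving 8/39.
Farah works at 1/24 per hour, so finishing takes 8/39 ÷ 1/24 = 64/13 hours.
Total time = 31 + 64/13 = 467/13 hours.

467/13 hours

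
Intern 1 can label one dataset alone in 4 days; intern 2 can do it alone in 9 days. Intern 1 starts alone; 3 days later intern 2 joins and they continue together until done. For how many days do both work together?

9/13 days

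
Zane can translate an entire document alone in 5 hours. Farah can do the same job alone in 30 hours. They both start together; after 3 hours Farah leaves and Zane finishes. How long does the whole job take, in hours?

9/2 hours

In the first 3 hours the combined rate is 7/30, so 7/10 of the job is done, leaving 3/10.
After Farah leaves the rate is 1/5 per hour; the remaining 3/10 takes 3/2 hours.
Total = 3 + 3/2 = 9/2 hours.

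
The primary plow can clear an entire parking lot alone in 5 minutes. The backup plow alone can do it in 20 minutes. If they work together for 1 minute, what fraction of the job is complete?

1/4

Combined rate: 1/5 + 1/20 = (4 + 1)/20 = 5/20 = 1/4 per minute.
In 1 minute they complete 1·1/4 = 1/4 of the job.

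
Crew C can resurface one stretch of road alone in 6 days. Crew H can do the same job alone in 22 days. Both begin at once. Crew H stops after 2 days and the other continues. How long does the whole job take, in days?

In the first 2 days the combined rate is 7/33, so 14/33 of the job is done, leaving 19/33.
After crew H leaves the rate is 1/6 per day; the remaining 19/33 takes 38/11 days.
Total = 2 + 38/11 = 60/11 days.

60/11 days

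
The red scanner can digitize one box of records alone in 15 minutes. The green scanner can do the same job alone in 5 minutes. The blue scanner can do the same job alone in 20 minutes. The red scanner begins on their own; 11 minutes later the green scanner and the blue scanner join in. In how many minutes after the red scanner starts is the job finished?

225/19 minutes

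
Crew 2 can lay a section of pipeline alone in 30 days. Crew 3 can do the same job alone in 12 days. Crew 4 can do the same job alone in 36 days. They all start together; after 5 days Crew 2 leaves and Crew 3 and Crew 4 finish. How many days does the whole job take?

15/2 days

In the first 5 days the combined rate is 13/90, so 13/18 of the job is done, leaving 5/18.
After Crew 2 leaves the rate is 1/9 per day; the remaining 5/18 takes 5/2 days.
Total = 5 + 5/2 = 15/2 days.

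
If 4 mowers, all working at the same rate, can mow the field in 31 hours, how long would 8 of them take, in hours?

31/2 hours

Total work is 4·31 = 124 mower-hours.
With 8 mowers: 124/8 = 31/2 hours.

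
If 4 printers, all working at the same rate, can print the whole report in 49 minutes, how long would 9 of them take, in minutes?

196/9 minutes

Total work is 4·49 = 196 printer-minutes.
With 9 printers: 196/9 minutes.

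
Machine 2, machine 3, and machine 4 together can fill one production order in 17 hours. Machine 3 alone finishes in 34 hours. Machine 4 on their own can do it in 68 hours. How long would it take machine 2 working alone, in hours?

68 hours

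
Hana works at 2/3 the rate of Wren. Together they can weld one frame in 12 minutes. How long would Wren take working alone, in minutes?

20 minutes

Let Wren's rate be r; then Hana's rate is (2/3)r, so together (2/3 + 1)r = (5/3)r = 1/12.
Thus r = 1/20 per minute.
Wren alone: 20 minutes; Hana alone: 30 minutes.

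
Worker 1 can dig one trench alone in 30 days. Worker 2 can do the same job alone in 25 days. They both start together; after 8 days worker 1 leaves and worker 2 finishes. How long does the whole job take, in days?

In the first 8 days the combined rate is 11/150, so 44/75 of the job is done, leaving 31/75.
After worker 1 leaves the rate is 1/25 per day; the remaining 31/75 takes 31/3 days.
Total = 8 + 31/3 = 55/3 days.

55/3 days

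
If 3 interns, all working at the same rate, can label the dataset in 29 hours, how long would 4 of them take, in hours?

Total work is 3·29 = 87 intern-hours.
With 4 interns: 87/4 hours.

87/4 hours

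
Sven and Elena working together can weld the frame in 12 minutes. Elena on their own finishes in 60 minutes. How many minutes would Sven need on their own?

15 minutes

Combined rate is 1/12 per minute.
Known contribution: 1/60 per minute.
So Sven's rate is 1/12 − 1/60 = 1/15, meaning 15 minutes alone.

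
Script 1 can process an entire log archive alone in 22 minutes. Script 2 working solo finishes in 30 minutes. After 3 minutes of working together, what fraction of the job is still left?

Combined rate: 1/22 + 1/30 = (15 + 11)/330 = 26/330 = 13/165 per minute.
In 3 minutes they complete 3·13/165 = 13/55 of the job.
So 42/55 remains.

42/55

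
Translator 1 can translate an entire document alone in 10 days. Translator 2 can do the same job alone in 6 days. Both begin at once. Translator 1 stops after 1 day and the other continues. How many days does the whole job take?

27/5 days

In the first 1 day the combined rate is 4/15, so 4/15 of the job is done, leaving 11/15.
After translator 1 leaves the rate is 1/6 per day; the remaining 11/15 takes 22/5 days.
Total = 1 + 22/5 = 27/5 days.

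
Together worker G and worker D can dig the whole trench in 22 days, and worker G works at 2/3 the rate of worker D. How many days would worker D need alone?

110/3 days

Let worker D's rate be r; then worker G's rate is (2/3)r, so together (2/3 + 1)r = (5/3)r = 1/22.
Thus r = 3/110 per day.
Worker D alone: 110/3 days; worker G alone: 55 days.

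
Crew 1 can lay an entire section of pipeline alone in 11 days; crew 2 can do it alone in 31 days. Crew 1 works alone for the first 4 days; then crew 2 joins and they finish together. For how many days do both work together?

In 4 days crew 1 does 4/11 of the job, leaving 7/11.
Crew 1 and crew 2 together work at 42/341 per day, so finishing takes 7/11 ÷ 42/341 = 31/6 days.

31/6 days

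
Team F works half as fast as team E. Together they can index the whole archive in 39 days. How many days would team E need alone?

Let team E's rate be r; then team F's rate is (1/2)r, so together (1/2 + 1)r = (3/2)r = 1/39.
Thus r = 2/117 per day.
Team E alone: 117/2 days; team F alone: 117 days.

117/2 days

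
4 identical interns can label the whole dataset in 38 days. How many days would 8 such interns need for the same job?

Total work is 4·38 = 152 intern-days.
With 8 interns: 152/8 = 19 days.

19 days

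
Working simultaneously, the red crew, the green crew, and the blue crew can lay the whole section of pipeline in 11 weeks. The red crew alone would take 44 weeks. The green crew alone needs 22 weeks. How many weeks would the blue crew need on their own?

44 weeks

Combined rate is 1/11 per week.
Known contribution: 1/44 + 1/22 = (1 + 2)/44 = 3/44 per week.
So the blue crew's rate is 1/11 − 3/44 = 1/44, meaning 44 weeks alone.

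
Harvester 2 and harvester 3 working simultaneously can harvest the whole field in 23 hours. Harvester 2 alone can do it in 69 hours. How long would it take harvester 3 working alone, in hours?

69/2 hours

Combined rate is 1/23 per hour.
Known contribution: 1/69 per hour.
So harvester 3's rate is 1/23 − 1/69 = 2/69, meaning 69/2 hours alone.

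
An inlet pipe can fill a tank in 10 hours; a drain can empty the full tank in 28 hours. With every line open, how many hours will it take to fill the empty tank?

Net rate = 1/10 − 1/28 = (14 − 5)/140 = 9/140 per hour.
Filling time = 1 ÷ (9/140) = 140/9 hours.

140/9 hours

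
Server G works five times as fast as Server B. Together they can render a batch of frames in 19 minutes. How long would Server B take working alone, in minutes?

114 minutes

Let Server B's rate be r; then Server G's rate is 5r, so together (5 + 1)r = 6r = 1/19.
Thus r = 1/114 per minute.
Server B alone: 114 minutes; Server G alone: 114/5 minutes.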